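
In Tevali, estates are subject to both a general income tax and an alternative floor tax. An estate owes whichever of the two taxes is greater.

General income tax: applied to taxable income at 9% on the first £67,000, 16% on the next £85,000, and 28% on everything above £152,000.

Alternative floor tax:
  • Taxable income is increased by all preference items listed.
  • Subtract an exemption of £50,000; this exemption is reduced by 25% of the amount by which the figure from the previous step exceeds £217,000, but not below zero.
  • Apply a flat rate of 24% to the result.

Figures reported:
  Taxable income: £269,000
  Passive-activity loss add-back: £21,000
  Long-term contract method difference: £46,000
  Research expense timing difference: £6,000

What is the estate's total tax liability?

£77,580

Alternative floor tax:
  Adjusted income: £269,000 + £21,000 + £46,000 + £6,000 = £342,000
  Exemption: £50,000 − 25% × (£342,000 − £217,000) = £50,000 − £31,250 = £18,750
  Base: £342,000 − £18,750 = £323,250
  £323,250 × 24% = £77,580

General income tax:
  £67,000 × 9% = £6,030
  £85,000 × 16% = £13,600
  £117,000 × 28% = £32,760
  → £52,390

£77,580 > £52,390, so the alternative floor tax is the binding amount.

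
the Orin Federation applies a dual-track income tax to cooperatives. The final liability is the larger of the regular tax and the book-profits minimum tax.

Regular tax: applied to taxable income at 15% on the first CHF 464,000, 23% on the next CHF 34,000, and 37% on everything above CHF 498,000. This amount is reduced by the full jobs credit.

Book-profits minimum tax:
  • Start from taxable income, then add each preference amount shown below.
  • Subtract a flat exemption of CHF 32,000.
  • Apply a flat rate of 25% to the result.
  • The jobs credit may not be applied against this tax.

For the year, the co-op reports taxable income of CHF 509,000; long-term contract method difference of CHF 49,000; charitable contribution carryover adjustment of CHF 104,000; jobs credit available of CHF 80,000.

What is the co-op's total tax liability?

CHF 157,500

Regular tax:
  CHF 464,000 × 15% = CHF 69,600
  CHF 34,000 × 23% = CHF 7,820
  CHF 11,000 × 37% = CHF 4,070
  → CHF 81,490
  Less jobs credit CHF 80,000 → CHF 1,490

Book-profits minimum tax:
  Adjusted income: CHF 509,000 + CHF 49,000 + CHF 104,000 = CHF 662,000
  Less exemption CHF 32,000 → base CHF 630,000
  CHF 630,000 × 25% = CHF 157,500

CHF 157,500 > CHF 1,490, so the book-profits minimum tax is the binding amount.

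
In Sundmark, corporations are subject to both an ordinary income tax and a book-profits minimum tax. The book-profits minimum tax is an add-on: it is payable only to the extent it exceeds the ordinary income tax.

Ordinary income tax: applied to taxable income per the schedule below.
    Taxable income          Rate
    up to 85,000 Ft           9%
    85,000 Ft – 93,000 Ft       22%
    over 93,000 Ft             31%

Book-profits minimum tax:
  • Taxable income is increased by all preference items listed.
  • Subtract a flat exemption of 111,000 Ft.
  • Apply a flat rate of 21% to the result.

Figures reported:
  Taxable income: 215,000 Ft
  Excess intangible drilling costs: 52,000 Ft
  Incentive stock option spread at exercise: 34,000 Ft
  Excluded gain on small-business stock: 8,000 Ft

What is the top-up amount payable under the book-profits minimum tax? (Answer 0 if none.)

0 Ft

Book-profits minimum tax:
  Adjusted income: 215,000 Ft + 52,000 Ft + 34,000 Ft + 8,000 Ft = 309,000 Ft
  Less exemption 111,000 Ft → base 198,000 Ft
  198,000 Ft × 21% = 41,580 Ft

Ordinary income tax:
  85,000 Ft × 9% = 7,650 Ft
  8,000 Ft × 22% = 1,760 Ft
  122,000 Ft × 31% = 37,820 Ft
  → 47,230 Ft

41,580 Ft ≤ 47,230 Ft, so no add-on is due.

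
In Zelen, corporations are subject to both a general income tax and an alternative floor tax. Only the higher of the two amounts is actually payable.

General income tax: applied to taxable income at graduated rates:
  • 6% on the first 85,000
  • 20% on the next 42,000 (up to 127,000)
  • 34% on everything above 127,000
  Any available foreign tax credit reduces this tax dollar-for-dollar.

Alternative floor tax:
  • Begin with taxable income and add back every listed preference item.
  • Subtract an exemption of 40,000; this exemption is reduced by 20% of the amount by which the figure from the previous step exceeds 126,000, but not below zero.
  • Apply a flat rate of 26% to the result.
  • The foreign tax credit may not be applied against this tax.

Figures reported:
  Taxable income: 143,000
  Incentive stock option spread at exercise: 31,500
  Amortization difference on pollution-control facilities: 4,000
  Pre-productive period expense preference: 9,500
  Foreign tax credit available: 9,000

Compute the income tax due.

41,704

General income tax:
  85,000 × 6% = 5,100
  42,000 × 20% = 8,400
  16,000 × 34% = 5,440
  → 18,940
  Less foreign tax credit 9,000 → 9,940

Alternative floor tax:
  Adjusted income: 143,000 + 31,500 + 4,000 + 9,500 = 188,000
  Exemption: 40,000 − 20% × (188,000 − 126,000) = 40,000 − 12,400 = 27,600
  Base: 188,000 − 27,600 = 160,400
  160,400 × 26% = 41,704

41,704 > 9,940, so the alternative floor tax is the binding amount.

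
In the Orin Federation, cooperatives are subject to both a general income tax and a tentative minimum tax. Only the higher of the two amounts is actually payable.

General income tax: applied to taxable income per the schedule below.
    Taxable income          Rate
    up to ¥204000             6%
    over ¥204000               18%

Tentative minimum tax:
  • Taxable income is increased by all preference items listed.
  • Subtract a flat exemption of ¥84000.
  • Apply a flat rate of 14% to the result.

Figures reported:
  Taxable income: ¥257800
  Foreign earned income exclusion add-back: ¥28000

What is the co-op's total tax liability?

Tentative minimum tax:
  Adjusted income: ¥257800 + ¥28000 = ¥285800
  Less exemption ¥84000 → base ¥201800
  ¥201800 × 14% = ¥28252

General income tax:
  ¥204000 × 6% = ¥12240
  ¥53800 × 18% = ¥9684
  → ¥21924

¥28252 > ¥21924, so the tentative minimum tax is the binding amount.

¥28252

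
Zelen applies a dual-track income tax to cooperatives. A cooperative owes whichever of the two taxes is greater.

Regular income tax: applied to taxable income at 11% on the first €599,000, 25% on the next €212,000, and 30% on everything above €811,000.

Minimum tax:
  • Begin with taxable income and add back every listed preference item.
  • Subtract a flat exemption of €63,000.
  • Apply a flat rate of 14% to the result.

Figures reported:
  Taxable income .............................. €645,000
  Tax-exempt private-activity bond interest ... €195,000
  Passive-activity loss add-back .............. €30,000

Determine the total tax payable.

Minimum tax:
  Adjusted income: €645,000 + €195,000 + €30,000 = €870,000
  Less exemption €63,000 → base €807,000
  €807,000 × 14% = €112,980

Regular income tax:
  €599,000 × 11% = €65,890
  €46,000 × 25% = €11,500
  → €77,390

€112,980 > €77,390, so the minimum tax is the binding amount.

€112,980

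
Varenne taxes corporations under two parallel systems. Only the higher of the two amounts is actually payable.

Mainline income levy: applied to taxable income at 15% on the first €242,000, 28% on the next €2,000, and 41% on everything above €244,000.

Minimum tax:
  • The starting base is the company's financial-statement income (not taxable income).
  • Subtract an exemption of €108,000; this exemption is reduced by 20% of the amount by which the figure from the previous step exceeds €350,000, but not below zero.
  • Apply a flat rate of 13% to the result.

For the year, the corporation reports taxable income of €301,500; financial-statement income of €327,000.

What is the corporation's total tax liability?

€60,435

Minimum tax:
  Base (financial-statement income): €327,000
  Exemption: €327,000 ≤ €350,000, so full €108,000 applies
  Base: €327,000 − €108,000 = €219,000
  €219,000 × 13% = €28,470

Mainline income levy:
  €242,000 × 15% = €36,300
  €2,000 × 28% = €560
  €57,500 × 41% = €23,575
  → €60,435

€60,435 > €28,470, so the mainline income levy governs.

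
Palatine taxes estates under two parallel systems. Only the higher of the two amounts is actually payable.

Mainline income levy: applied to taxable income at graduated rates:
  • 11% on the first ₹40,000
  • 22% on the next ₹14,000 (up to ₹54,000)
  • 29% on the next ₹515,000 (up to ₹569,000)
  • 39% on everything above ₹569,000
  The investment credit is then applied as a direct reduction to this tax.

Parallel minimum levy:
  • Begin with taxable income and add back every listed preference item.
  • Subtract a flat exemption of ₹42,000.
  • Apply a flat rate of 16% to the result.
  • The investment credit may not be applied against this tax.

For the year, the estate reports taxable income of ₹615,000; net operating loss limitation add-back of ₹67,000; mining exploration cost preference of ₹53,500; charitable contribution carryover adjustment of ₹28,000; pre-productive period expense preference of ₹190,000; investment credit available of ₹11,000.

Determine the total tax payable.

₹163,770

Parallel minimum levy:
  Adjusted income: ₹615,000 + ₹67,000 + ₹53,500 + ₹28,000 + ₹190,000 = ₹953,500
  Less exemption ₹42,000 → base ₹911,500
  ₹911,500 × 16% = ₹145,840

Mainline income levy:
  ₹40,000 × 11% = ₹4,400
  ₹14,000 × 22% = ₹3,080
  ₹515,000 × 29% = ₹149,350
  ₹46,000 × 39% = ₹17,940
  → ₹174,770
  Less investment credit ₹11,000 → ₹163,770

₹163,770 > ₹145,840, so the mainline income levy governs.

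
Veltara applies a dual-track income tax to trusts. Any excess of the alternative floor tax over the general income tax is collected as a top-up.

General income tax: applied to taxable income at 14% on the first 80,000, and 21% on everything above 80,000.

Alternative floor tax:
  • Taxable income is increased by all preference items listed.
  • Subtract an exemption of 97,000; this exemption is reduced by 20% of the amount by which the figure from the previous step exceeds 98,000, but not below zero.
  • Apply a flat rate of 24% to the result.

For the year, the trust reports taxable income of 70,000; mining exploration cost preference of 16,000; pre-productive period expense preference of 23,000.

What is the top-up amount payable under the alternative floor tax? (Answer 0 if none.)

0

Alternative floor tax:
  Adjusted income: 70,000 + 16,000 + 23,000 = 109,000
  Exemption: 97,000 − 20% × (109,000 − 98,000) = 97,000 − 2,200 = 94,800
  Base: 109,000 − 94,800 = 14,200
  14,200 × 24% = 3,408

General income tax:
  70,000 × 14% = 9,800

3,408 ≤ 9,800, so no add-on is due.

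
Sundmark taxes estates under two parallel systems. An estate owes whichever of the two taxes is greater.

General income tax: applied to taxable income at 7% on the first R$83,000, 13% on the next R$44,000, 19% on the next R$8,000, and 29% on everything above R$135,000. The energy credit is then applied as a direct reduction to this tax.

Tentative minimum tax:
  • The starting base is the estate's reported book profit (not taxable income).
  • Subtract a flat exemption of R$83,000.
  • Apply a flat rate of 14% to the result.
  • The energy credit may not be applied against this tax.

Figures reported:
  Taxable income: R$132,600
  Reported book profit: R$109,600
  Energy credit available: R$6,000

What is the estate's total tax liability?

R$6,594

Tentative minimum tax:
  Base (reported book profit): R$109,600
  Less exemption R$83,000 → base R$26,600
  R$26,600 × 14% = R$3,724

General income tax:
  R$83,000 × 7% = R$5,810
  R$44,000 × 13% = R$5,720
  R$5,600 × 19% = R$1,064
  → R$12,594
  Less energy credit R$6,000 → R$6,594

R$6,594 > R$3,724, so the general income tax governs.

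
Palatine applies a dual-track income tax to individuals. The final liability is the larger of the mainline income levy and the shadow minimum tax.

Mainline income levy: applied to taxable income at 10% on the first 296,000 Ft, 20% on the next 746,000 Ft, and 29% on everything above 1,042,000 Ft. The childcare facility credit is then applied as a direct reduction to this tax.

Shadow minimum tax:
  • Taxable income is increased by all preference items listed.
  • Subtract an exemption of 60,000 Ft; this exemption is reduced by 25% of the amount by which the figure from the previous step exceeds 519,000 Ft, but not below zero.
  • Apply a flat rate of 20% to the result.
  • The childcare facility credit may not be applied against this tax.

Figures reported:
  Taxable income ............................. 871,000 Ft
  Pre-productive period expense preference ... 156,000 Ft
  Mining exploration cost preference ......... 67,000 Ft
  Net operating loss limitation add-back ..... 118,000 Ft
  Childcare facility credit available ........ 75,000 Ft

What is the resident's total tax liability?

Shadow minimum tax:
  Adjusted income: 871,000 Ft + 156,000 Ft + 67,000 Ft + 118,000 Ft = 1,212,000 Ft
  Exemption: 25% × (1,212,000 Ft − 519,000 Ft) = 173,250 Ft ≥ 60,000 Ft, so the exemption is fully phased out
  Base: 1,212,000 Ft − 0 Ft = 1,212,000 Ft
  1,212,000 Ft × 20% = 242,400 Ft

Mainline income levy:
  296,000 Ft × 10% = 29,600 Ft
  575,000 Ft × 20% = 115,000 Ft
  → 144,600 Ft
  Less childcare facility credit 75,000 Ft → 69,600 Ft

242,400 Ft > 69,600 Ft, so the shadow minimum tax is the binding amount.

242,400 Ft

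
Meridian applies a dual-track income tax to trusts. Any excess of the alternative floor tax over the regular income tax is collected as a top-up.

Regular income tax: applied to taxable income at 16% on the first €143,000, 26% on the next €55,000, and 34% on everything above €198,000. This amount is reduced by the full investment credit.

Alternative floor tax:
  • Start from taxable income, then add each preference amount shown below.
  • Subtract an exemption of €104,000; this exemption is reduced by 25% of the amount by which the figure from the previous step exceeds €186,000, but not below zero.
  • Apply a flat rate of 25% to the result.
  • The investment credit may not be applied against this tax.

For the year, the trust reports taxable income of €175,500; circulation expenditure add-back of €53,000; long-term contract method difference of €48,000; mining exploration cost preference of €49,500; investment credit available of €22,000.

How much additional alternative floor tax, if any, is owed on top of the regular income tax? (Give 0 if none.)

Alternative floor tax:
  Adjusted income: €175,500 + €53,000 + €48,000 + €49,500 = €326,000
  Exemption: €104,000 − 25% × (€326,000 − €186,000) = €104,000 − €35,000 = €69,000
  Base: €326,000 − €69,000 = €257,000
  €257,000 × 25% = €64,250

Regular income tax:
  €143,000 × 16% = €22,880
  €32,500 × 26% = €8,450
  → €31,330
  Less investment credit €22,000 → €9,330

Excess of alternative floor tax over regular income tax: €64,250 − €9,330 = €54,920.

€54,920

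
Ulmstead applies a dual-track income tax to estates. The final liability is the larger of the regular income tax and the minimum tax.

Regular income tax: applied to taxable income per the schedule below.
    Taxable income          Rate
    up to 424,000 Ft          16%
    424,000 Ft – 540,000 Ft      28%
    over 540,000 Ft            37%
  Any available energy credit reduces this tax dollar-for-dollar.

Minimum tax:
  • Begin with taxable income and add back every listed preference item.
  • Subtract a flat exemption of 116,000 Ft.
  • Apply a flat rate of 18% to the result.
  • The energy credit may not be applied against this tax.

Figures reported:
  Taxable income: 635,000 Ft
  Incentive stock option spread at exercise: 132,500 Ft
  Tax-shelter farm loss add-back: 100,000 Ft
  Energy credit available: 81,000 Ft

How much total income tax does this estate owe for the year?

Minimum tax:
  Adjusted income: 635,000 Ft + 132,500 Ft + 100,000 Ft = 867,500 Ft
  Less exemption 116,000 Ft → base 751,500 Ft
  751,500 Ft × 18% = 135,270 Ft

Regular income tax:
  424,000 Ft × 16% = 67,840 Ft
  116,000 Ft × 28% = 32,480 Ft
  95,000 Ft × 37% = 35,150 Ft
  → 135,470 Ft
  Less energy credit 81,000 Ft → 54,470 Ft

135,270 Ft > 54,470 Ft, so the minimum tax is the binding amount.

135,270 Ft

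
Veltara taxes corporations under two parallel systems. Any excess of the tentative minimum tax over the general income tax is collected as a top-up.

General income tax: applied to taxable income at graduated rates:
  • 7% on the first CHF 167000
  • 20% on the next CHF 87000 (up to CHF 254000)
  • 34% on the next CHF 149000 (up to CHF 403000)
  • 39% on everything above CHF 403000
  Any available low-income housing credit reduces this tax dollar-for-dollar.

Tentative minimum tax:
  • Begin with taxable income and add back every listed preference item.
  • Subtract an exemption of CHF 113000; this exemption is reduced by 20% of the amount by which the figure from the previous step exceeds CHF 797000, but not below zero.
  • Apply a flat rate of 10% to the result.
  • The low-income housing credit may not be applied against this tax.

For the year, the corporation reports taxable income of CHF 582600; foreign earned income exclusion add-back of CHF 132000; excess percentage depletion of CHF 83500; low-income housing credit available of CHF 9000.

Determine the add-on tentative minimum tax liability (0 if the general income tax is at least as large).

Tentative minimum tax:
  Adjusted income: CHF 582600 + CHF 132000 + CHF 83500 = CHF 798100
  Exemption: CHF 113000 − 20% × (CHF 798100 − CHF 797000) = CHF 113000 − CHF 220 = CHF 112780
  Base: CHF 798100 − CHF 112780 = CHF 685320
  CHF 685320 × 10% = CHF 68532

General income tax:
  CHF 167000 × 7% = CHF 11690
  CHF 87000 × 20% = CHF 17400
  CHF 149000 × 34% = CHF 50660
  CHF 179600 × 39% = CHF 70044
  → CHF 149794
  Less low-income housing credit CHF 9000 → CHF 140794

CHF 68532 ≤ CHF 140794, so no add-on is due.

CHF 0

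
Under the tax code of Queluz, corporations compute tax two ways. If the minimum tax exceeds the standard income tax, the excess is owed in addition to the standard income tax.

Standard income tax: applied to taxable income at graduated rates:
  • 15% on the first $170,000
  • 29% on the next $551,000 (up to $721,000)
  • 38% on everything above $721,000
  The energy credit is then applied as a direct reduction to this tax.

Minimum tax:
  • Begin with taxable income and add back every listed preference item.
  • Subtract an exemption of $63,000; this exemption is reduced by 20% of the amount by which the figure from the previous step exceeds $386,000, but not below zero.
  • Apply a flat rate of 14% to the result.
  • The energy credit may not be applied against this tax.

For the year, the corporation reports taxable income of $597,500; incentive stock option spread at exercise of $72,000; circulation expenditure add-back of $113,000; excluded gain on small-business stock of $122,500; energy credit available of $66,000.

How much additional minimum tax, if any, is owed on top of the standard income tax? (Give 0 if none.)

Standard income tax:
  $170,000 × 15% = $25,500
  $427,500 × 29% = $123,975
  → $149,475
  Less energy credit $66,000 → $83,475

Minimum tax:
  Adjusted income: $597,500 + $72,000 + $113,000 + $122,500 = $905,000
  Exemption: 20% × ($905,000 − $386,000) = $103,800 ≥ $63,000, so the exemption is fully phased out
  Base: $905,000 − $0 = $905,000
  $905,000 × 14% = $126,700

Excess of minimum tax over standard income tax: $126,700 − $83,475 = $43,225.

$43,225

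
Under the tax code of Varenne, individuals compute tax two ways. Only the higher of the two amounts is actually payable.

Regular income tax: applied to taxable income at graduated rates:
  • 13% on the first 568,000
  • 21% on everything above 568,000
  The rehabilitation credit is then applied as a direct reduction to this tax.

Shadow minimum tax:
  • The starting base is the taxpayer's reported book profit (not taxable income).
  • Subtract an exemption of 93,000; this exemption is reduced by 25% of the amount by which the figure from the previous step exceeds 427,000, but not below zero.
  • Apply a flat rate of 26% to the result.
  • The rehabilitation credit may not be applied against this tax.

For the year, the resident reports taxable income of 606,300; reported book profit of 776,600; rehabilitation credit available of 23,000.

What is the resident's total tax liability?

Shadow minimum tax:
  Base (reported book profit): 776,600
  Exemption: 93,000 − 25% × (776,600 − 427,000) = 93,000 − 87,400 = 5,600
  Base: 776,600 − 5,600 = 771,000
  771,000 × 26% = 200,460

Regular income tax:
  568,000 × 13% = 73,840
  38,300 × 21% = 8,043
  → 81,883
  Less rehabilitation credit 23,000 → 58,883

200,460 > 58,883, so the shadow minimum tax is the binding amount.

200,460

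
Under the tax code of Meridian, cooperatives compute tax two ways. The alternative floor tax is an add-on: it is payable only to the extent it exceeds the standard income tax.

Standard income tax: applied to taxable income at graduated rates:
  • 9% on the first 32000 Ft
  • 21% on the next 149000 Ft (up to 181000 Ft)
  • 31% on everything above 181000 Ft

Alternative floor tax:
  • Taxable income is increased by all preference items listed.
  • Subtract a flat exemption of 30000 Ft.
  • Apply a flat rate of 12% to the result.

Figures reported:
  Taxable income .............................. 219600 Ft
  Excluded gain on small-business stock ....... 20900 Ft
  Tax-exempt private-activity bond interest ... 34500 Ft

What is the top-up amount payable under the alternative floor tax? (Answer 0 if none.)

0 Ft

Standard income tax:
  32000 Ft × 9% = 2880 Ft
  149000 Ft × 21% = 31290 Ft
  38600 Ft × 31% = 11966 Ft
  → 46136 Ft

Alternative floor tax:
  Adjusted income: 219600 Ft + 20900 Ft + 34500 Ft = 275000 Ft
  Less exemption 30000 Ft → base 245000 Ft
  245000 Ft × 12% = 29400 Ft

29400 Ft ≤ 46136 Ft, so no add-on is due.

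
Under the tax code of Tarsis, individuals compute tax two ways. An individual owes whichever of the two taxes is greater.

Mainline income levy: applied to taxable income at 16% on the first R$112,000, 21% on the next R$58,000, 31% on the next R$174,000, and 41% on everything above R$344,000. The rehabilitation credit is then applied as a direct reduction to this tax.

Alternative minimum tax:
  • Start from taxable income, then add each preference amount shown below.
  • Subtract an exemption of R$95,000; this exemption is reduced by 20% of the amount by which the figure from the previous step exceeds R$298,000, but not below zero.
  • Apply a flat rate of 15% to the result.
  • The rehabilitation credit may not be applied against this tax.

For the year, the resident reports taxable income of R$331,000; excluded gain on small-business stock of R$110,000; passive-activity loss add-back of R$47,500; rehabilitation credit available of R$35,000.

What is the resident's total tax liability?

R$64,740

Alternative minimum tax:
  Adjusted income: R$331,000 + R$110,000 + R$47,500 = R$488,500
  Exemption: R$95,000 − 20% × (R$488,500 − R$298,000) = R$95,000 − R$38,100 = R$56,900
  Base: R$488,500 − R$56,900 = R$431,600
  R$431,600 × 15% = R$64,740

Mainline income levy:
  R$112,000 × 16% = R$17,920
  R$58,000 × 21% = R$12,180
  R$161,000 × 31% = R$49,910
  → R$80,010
  Less rehabilitation credit R$35,000 → R$45,010

R$64,740 > R$45,010, so the alternative minimum tax is the binding amount.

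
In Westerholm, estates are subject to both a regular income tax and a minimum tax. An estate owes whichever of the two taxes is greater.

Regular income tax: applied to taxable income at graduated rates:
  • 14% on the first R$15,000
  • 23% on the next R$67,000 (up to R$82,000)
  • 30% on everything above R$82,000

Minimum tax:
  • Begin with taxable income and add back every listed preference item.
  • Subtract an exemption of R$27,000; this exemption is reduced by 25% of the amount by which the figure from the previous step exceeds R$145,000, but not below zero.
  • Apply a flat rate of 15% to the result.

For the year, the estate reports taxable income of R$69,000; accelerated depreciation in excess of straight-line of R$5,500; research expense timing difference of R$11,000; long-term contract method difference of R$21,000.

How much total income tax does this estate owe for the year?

R$14,520

Minimum tax:
  Adjusted income: R$69,000 + R$5,500 + R$11,000 + R$21,000 = R$106,500
  Exemption: R$106,500 ≤ R$145,000, so full R$27,000 applies
  Base: R$106,500 − R$27,000 = R$79,500
  R$79,500 × 15% = R$11,925

Regular income tax:
  R$15,000 × 14% = R$2,100
  R$54,000 × 23% = R$12,420
  → R$14,520

R$14,520 > R$11,925, so the regular income tax governs.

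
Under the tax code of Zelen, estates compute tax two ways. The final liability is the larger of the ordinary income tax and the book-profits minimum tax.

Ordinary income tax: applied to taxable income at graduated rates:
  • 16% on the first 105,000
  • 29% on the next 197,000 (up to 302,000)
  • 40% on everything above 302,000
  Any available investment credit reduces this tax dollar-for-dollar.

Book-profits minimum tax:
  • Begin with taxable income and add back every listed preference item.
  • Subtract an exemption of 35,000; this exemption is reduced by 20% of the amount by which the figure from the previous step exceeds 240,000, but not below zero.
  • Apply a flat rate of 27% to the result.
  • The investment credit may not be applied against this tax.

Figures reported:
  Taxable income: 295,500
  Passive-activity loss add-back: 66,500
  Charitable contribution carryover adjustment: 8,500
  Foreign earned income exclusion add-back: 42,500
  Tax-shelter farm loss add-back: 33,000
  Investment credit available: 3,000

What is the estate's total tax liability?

Ordinary income tax:
  105,000 × 16% = 16,800
  190,500 × 29% = 55,245
  → 72,045
  Less investment credit 3,000 → 69,045

Book-profits minimum tax:
  Adjusted income: 295,500 + 66,500 + 8,500 + 42,500 + 33,000 = 446,000
  Exemption: 20% × (446,000 − 240,000) = 41,200 ≥ 35,000, so the exemption is fully phased out
  Base: 446,000 − 0 = 446,000
  446,000 × 27% = 120,420

120,420 > 69,045, so the book-profits minimum tax is the binding amount.

120,420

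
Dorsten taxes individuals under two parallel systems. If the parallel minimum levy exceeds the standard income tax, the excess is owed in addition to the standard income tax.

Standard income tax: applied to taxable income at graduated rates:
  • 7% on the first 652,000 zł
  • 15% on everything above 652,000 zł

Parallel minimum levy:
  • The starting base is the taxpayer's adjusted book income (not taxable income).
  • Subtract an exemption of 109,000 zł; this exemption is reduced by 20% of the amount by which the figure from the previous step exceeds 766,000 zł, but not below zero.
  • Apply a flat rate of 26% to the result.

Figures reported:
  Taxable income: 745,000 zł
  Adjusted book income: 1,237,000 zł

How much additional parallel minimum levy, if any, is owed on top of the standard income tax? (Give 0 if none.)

258,182 zł

Parallel minimum levy:
  Base (adjusted book income): 1,237,000 zł
  Exemption: 109,000 zł − 20% × (1,237,000 zł − 766,000 zł) = 109,000 zł − 94,200 zł = 14,800 zł
  Base: 1,237,000 zł − 14,800 zł = 1,222,200 zł
  1,222,200 zł × 26% = 317,772 zł

Standard income tax:
  652,000 zł × 7% = 45,640 zł
  93,000 zł × 15% = 13,950 zł
  → 59,590 zł

Excess of parallel minimum levy over standard income tax: 317,772 zł − 59,590 zł = 258,182 zł.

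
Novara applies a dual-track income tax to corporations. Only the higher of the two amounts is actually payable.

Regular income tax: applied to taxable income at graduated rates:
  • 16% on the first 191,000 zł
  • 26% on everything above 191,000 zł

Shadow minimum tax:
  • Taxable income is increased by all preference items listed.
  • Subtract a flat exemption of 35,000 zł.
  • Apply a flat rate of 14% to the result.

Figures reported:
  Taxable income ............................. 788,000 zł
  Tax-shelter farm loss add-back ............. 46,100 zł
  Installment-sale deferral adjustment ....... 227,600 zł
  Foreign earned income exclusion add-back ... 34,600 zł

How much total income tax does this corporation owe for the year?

185,780 zł

Shadow minimum tax:
  Adjusted income: 788,000 zł + 46,100 zł + 227,600 zł + 34,600 zł = 1,096,300 zł
  Less exemption 35,000 zł → base 1,061,300 zł
  1,061,300 zł × 14% = 148,582 zł

Regular income tax:
  191,000 zł × 16% = 30,560 zł
  597,000 zł × 26% = 155,220 zł
  → 185,780 zł

185,780 zł > 148,582 zł, so the regular income tax governs.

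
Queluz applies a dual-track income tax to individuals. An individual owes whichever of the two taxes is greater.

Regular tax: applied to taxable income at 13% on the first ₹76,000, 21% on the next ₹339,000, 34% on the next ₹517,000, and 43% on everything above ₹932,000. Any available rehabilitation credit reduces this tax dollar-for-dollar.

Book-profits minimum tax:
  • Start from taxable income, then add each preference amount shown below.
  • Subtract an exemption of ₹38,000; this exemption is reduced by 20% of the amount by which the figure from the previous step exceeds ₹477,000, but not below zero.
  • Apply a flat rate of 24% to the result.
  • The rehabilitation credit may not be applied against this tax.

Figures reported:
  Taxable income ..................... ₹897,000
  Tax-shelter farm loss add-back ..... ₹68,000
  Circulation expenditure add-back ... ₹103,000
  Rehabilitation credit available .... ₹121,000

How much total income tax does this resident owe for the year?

Book-profits minimum tax:
  Adjusted income: ₹897,000 + ₹68,000 + ₹103,000 = ₹1,068,000
  Exemption: 20% × (₹1,068,000 − ₹477,000) = ₹118,200 ≥ ₹38,000, so the exemption is fully phased out
  Base: ₹1,068,000 − ₹0 = ₹1,068,000
  ₹1,068,000 × 24% = ₹256,320

Regular tax:
  ₹76,000 × 13% = ₹9,880
  ₹339,000 × 21% = ₹71,190
  ₹482,000 × 34% = ₹163,880
  → ₹244,950
  Less rehabilitation credit ₹121,000 → ₹123,950

₹256,320 > ₹123,950, so the book-profits minimum tax is the binding amount.

₹256,320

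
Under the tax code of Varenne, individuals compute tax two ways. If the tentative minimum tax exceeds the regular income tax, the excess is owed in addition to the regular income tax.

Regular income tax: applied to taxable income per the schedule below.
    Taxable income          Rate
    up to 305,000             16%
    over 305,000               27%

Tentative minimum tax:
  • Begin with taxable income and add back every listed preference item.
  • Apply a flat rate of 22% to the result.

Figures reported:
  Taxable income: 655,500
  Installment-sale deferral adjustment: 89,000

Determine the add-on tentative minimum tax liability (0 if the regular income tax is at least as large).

20,355

Regular income tax:
  305,000 × 16% = 48,800
  350,500 × 27% = 94,635
  → 143,435

Tentative minimum tax:
  Adjusted income: 655,500 + 89,000 = 744,500
  744,500 × 22% = 163,790

Excess of tentative minimum tax over regular income tax: 163,790 − 143,435 = 20,355.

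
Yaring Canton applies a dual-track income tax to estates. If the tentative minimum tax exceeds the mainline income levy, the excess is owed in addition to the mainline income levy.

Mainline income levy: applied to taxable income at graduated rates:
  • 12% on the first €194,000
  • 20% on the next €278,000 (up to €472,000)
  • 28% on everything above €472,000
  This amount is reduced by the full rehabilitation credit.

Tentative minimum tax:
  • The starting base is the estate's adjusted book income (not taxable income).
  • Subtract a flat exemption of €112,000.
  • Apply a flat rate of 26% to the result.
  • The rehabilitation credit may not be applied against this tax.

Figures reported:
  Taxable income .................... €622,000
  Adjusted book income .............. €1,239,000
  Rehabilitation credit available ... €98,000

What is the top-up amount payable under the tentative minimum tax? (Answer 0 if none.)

Tentative minimum tax:
  Base (adjusted book income): €1,239,000
  Less exemption €112,000 → base €1,127,000
  €1,127,000 × 26% = €293,020

Mainline income levy:
  €194,000 × 12% = €23,280
  €278,000 × 20% = €55,600
  €150,000 × 28% = €42,000
  → €120,880
  Less rehabilitation credit €98,000 → €22,880

Excess of tentative minimum tax over mainline income levy: €293,020 − €22,880 = €270,140.

€270,140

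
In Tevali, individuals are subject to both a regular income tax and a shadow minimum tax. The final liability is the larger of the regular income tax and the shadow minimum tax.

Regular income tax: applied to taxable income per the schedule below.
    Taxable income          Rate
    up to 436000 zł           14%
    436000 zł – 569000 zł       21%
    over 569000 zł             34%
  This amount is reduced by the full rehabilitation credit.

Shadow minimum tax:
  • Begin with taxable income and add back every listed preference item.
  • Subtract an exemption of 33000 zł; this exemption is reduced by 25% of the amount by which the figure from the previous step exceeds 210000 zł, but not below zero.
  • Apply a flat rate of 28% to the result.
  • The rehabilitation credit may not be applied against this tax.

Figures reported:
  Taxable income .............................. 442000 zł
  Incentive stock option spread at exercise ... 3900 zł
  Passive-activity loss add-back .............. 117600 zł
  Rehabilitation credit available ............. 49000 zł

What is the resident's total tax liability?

157780 zł

Regular income tax:
  436000 zł × 14% = 61040 zł
  6000 zł × 21% = 1260 zł
  → 62300 zł
  Less rehabilitation credit 49000 zł → 13300 zł

Shadow minimum tax:
  Adjusted income: 442000 zł + 3900 zł + 117600 zł = 563500 zł
  Exemption: 25% × (563500 zł − 210000 zł) = 88375 zł ≥ 33000 zł, so the exemption is fully phased out
  Base: 563500 zł − 0 zł = 563500 zł
  563500 zł × 28% = 157780 zł

157780 zł > 13300 zł, so the shadow minimum tax is the binding amount.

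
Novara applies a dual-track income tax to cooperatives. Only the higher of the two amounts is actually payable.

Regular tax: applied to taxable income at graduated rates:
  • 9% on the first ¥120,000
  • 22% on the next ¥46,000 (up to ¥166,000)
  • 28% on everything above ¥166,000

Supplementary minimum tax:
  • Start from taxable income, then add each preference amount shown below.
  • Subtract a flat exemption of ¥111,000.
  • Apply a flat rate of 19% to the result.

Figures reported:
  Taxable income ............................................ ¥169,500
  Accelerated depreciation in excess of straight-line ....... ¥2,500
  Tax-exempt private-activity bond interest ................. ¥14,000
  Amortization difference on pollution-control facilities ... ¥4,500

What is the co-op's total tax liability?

Supplementary minimum tax:
  Adjusted income: ¥169,500 + ¥2,500 + ¥14,000 + ¥4,500 = ¥190,500
  Less exemption ¥111,000 → base ¥79,500
  ¥79,500 × 19% = ¥15,105

Regular tax:
  ¥120,000 × 9% = ¥10,800
  ¥46,000 × 22% = ¥10,120
  ¥3,500 × 28% = ¥980
  → ¥21,900

¥21,900 > ¥15,105, so the regular tax governs.

¥21,900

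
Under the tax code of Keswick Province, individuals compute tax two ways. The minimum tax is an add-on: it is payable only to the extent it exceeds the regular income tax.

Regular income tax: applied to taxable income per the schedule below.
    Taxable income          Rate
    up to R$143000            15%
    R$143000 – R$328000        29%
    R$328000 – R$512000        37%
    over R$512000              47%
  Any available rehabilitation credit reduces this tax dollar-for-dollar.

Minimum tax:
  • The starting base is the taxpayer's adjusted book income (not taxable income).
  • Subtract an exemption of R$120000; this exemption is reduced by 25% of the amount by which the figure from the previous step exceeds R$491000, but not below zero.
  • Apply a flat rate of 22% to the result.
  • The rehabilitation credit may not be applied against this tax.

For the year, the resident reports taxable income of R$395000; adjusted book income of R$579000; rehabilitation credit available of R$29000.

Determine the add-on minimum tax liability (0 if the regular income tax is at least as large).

Minimum tax:
  Base (adjusted book income): R$579000
  Exemption: R$120000 − 25% × (R$579000 − R$491000) = R$120000 − R$22000 = R$98000
  Base: R$579000 − R$98000 = R$481000
  R$481000 × 22% = R$105820

Regular income tax:
  R$143000 × 15% = R$21450
  R$185000 × 29% = R$53650
  R$67000 × 37% = R$24790
  → R$99890
  Less rehabilitation credit R$29000 → R$70890

Excess of minimum tax over regular income tax: R$105820 − R$70890 = R$34930.

R$34930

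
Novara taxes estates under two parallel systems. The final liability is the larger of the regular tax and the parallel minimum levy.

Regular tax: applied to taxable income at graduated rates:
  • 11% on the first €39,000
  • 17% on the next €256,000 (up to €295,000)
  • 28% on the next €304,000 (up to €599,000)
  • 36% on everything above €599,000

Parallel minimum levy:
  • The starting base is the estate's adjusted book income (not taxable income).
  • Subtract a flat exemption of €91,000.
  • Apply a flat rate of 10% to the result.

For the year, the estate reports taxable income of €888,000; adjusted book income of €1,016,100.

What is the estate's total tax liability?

Parallel minimum levy:
  Base (adjusted book income): €1,016,100
  Less exemption €91,000 → base €925,100
  €925,100 × 10% = €92,510

Regular tax:
  €39,000 × 11% = €4,290
  €256,000 × 17% = €43,520
  €304,000 × 28% = €85,120
  €289,000 × 36% = €104,040
  → €236,970

€236,970 > €92,510, so the regular tax governs.

€236,970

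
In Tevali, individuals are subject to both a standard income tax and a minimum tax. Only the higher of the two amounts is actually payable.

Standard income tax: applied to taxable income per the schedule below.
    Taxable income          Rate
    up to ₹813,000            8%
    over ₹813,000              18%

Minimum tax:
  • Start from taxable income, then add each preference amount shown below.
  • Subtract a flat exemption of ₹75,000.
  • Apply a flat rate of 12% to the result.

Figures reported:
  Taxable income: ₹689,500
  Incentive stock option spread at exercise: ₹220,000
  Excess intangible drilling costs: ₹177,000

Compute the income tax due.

Standard income tax:
  ₹689,500 × 8% = ₹55,160

Minimum tax:
  Adjusted income: ₹689,500 + ₹220,000 + ₹177,000 = ₹1,086,500
  Less exemption ₹75,000 → base ₹1,011,500
  ₹1,011,500 × 12% = ₹121,380

₹121,380 > ₹55,160, so the minimum tax is the binding amount.

₹121,380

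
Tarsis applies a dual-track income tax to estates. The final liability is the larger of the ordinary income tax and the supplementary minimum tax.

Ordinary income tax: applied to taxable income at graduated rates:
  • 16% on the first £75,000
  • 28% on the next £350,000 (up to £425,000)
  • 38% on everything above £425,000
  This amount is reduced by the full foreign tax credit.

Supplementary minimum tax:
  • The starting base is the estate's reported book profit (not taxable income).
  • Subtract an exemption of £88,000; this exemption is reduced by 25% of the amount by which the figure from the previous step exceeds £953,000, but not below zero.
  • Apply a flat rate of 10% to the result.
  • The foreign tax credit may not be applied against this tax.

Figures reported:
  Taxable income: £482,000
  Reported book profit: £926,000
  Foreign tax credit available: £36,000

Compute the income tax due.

Ordinary income tax:
  £75,000 × 16% = £12,000
  £350,000 × 28% = £98,000
  £57,000 × 38% = £21,660
  → £131,660
  Less foreign tax credit £36,000 → £95,660

Supplementary minimum tax:
  Base (reported book profit): £926,000
  Exemption: £926,000 ≤ £953,000, so full £88,000 applies
  Base: £926,000 − £88,000 = £838,000
  £838,000 × 10% = £83,800

£95,660 > £83,800, so the ordinary income tax governs.

£95,660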